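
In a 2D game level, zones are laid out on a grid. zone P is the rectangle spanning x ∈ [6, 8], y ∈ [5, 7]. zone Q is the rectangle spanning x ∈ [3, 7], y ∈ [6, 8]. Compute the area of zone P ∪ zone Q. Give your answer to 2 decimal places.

By inclusion–exclusion:
Individual areas: |zone P| = 4, |zone Q| = 8.
|zone P∩zone Q|: x∈[6,7], y∈[6,7] → 1·1 = 1.
|zone P ∪ zone Q| = 12 − 1 = 11.00.

11.00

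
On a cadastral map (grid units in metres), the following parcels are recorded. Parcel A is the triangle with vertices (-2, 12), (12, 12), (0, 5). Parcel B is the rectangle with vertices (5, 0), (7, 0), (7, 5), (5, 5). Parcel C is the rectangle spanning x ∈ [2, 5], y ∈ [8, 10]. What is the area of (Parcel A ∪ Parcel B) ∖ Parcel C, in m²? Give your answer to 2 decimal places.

|Parcel A ∪ Parcel B| = 59.
|(Parcel A ∪ Parcel B) ∩ Parcel C| = 6.
|(Parcel A ∪ Parcel B) ∖ Parcel C| = 59 − 6 = 53.00.

53.00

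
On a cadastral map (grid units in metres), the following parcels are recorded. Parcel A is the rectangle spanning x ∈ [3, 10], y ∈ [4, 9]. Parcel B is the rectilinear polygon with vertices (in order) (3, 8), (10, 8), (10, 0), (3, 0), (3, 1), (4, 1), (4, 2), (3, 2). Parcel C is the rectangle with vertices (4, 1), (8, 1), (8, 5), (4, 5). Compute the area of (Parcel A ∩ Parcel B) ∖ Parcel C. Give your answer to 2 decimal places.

|Parcel A ∩ Parcel B| = 28.
|(Parcel A ∩ Parcel B) ∩ Parcel C| = 4.
|(Parcel A ∩ Parcel B) ∖ Parcel C| = 28 − 4 = 24.00.

24.00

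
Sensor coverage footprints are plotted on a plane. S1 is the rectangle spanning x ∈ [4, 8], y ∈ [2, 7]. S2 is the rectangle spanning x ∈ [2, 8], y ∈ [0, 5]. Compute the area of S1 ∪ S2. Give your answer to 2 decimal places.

By inclusion–exclusion:
Individual areas: |S1| = 20, |S2| = 30.
|S1∩S2|: x∈[4,8], y∈[2,5] → 4·3 = 12.
|S1 ∪ S2| = 50 − 12 = 38.00.

38.00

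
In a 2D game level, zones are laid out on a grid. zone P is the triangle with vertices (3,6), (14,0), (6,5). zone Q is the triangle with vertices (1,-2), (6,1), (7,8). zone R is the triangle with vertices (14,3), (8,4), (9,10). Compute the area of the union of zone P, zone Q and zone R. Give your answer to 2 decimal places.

37.27

By inclusion–exclusion:
Individual areas: |zone P| = 3.5, |zone Q| = 16, |zone R| = 18.5.
|zone P∩zone Q| = 0.7319.
|zone P∩zone R| = 0.
|zone Q∩zone R| = 0.
|zone P∩zone Q∩zone R| = 0.
|zone P ∪ zone Q ∪ zone R| = 38 − 0.7319 + 0 = 37.27.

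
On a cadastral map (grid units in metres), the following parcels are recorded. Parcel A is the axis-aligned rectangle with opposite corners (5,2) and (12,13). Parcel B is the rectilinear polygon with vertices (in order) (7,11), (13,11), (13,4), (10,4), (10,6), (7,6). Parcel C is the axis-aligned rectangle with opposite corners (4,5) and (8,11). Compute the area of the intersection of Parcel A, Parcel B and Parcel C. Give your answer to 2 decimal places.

The intersection is the polygon with vertices (7,6), (7,11), (8,11), (8,6).
By the shoelace formula its area is 5.00.

5.00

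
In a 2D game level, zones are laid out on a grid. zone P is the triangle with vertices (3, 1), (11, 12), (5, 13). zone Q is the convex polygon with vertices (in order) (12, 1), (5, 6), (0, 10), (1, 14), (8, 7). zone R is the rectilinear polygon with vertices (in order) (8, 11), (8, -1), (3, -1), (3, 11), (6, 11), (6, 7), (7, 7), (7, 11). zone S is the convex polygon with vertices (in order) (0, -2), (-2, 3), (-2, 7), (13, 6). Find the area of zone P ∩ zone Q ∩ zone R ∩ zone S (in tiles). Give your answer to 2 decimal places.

The intersection is the polygon with vertices (4.273,6.582), (6.931,6.405), (6.077,5.231), (5,6).
By the shoelace formula its area is 1.67.

1.67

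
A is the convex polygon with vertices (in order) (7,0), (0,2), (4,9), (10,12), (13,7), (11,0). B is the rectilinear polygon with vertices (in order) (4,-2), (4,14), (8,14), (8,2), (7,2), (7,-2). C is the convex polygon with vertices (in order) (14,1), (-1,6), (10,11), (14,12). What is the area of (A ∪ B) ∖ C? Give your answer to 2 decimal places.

61.39

|A ∪ B| = 122.7857.
|(A ∪ B) ∩ C| = 61.3914.
|(A ∪ B) ∖ C| = 122.7857 − 61.3914 = 61.39.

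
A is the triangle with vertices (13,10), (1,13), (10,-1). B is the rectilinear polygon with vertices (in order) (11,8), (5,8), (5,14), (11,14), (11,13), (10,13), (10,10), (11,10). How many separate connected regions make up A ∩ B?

A ∩ B is a single connected region.

1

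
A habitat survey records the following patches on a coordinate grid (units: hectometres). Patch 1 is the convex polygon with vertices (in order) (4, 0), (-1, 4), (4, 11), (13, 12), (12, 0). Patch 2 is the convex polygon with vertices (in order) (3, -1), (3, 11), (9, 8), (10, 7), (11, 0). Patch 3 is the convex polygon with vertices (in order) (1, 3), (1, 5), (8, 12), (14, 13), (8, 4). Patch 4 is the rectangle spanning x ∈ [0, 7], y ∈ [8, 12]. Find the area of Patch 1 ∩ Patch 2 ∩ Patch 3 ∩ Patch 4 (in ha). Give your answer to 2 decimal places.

3.17

The intersection is the polygon with vertices (5.667,9.667), (7,9), (7,8), (4,8).
By the shoelace formula its area is 3.17.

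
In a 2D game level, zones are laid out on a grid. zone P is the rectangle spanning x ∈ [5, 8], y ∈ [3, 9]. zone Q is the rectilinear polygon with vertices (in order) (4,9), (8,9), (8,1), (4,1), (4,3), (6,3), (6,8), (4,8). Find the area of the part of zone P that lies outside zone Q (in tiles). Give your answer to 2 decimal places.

5.00

|zone P| = 18, |zone P∩zone Q| = 13.
|zone P ∖ zone Q| = |zone P| − |zone P∩zone Q| = 18 − 13 = 5.00.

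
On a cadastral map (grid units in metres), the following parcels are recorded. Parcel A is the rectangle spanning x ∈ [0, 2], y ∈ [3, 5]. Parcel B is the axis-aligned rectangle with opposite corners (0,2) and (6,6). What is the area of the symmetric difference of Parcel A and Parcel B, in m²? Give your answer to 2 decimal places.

|Parcel A∩Parcel B|: x∈[0,2], y∈[3,5] → 2·2 = 4.
|Parcel A △ Parcel B| = |Parcel A| + |Parcel B| − 2·|Parcel A∩Parcel B| = 4 + 24 − 8 = 20.00.

20.00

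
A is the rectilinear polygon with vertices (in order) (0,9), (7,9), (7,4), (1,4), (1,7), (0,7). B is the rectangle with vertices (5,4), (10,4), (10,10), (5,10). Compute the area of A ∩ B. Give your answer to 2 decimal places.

10.00

The intersection is the polygon with vertices (7,9), (7,4), (5,4), (5,9).
By the shoelace formula its area is 10.00.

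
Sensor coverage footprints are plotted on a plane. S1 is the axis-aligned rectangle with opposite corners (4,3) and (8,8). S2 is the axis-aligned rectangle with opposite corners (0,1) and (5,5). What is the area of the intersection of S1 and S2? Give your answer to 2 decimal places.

2.00

|S1∩S2|: x∈[4,5], y∈[3,5] → 1·2 = 2.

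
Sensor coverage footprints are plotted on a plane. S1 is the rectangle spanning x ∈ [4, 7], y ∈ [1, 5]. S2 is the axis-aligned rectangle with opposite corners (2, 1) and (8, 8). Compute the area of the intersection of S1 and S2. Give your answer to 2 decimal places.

|S1∩S2|: x∈[4,7], y∈[1,5] → 3·4 = 12.

12.00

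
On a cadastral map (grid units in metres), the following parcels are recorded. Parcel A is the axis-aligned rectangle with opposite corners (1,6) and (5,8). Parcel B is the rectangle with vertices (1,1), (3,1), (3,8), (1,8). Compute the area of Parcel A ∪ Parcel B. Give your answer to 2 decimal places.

By inclusion–exclusion:
Individual areas: |Parcel A| = 8, |Parcel B| = 14.
|Parcel A∩Parcel B|: x∈[1,3], y∈[6,8] → 2·2 = 4.
|Parcel A ∪ Parcel B| = 22 − 4 = 18.00.

18.00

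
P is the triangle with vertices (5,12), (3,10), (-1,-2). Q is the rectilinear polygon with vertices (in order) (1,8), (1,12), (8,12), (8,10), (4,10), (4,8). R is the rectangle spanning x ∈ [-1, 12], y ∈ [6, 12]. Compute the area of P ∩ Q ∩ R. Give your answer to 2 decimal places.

3.21

The intersection is the polygon with vertices (5,12), (4.143,10), (4,10), (4,9.667), (3.286,8), (2.333,8), (3,10).
By the shoelace formula its area is 3.21.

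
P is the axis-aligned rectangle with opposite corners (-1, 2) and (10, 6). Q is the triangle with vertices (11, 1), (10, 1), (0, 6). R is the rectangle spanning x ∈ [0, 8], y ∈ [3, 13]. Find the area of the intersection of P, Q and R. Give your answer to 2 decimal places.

The intersection is the polygon with vertices (0,6), (6.6,3), (6,3).
By the shoelace formula its area is 0.90.

0.90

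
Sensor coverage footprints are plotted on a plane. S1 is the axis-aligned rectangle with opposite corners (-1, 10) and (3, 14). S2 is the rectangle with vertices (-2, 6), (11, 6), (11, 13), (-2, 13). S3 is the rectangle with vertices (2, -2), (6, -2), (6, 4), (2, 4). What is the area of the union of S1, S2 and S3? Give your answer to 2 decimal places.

By inclusion–exclusion:
Individual areas: |S1| = 16, |S2| = 91, |S3| = 24.
|S1∩S2|: x∈[-1,3], y∈[10,13] → 4·3 = 12.
|S1∩S3| = 0 (no overlap).
|S2∩S3| = 0 (no overlap).
|S1∩S2∩S3| = 0.
|S1 ∪ S2 ∪ S3| = 131 − 12 + 0 = 119.00.

119.00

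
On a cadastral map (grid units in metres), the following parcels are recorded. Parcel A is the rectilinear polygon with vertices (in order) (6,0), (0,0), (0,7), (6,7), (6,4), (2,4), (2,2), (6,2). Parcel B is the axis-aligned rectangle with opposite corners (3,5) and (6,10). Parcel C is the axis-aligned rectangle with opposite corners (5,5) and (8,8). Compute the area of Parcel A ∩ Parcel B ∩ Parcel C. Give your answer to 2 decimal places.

The intersection is the polygon with vertices (6,5), (5,5), (5,7), (6,7).
By the shoelace formula its area is 2.00.

2.00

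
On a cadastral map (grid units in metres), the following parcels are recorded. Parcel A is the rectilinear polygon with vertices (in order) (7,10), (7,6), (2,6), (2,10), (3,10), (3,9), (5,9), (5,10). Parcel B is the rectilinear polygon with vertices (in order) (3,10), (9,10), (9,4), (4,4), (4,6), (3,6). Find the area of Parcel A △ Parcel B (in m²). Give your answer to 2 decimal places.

24.00

|Parcel A| = 18, |Parcel B| = 34, |Parcel A∩Parcel B| = 14.
|Parcel A △ Parcel B| = |Parcel A| + |Parcel B| − 2·|Parcel A∩Parcel B| = 18 + 34 − 28 = 24.00.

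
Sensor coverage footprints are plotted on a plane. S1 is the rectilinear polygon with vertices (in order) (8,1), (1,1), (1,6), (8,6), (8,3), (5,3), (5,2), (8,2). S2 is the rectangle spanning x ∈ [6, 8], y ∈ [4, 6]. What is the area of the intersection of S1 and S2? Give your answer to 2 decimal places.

4.00

The intersection is the polygon with vertices (8,6), (8,4), (6,4), (6,6).
By the shoelace formula its area is 4.00.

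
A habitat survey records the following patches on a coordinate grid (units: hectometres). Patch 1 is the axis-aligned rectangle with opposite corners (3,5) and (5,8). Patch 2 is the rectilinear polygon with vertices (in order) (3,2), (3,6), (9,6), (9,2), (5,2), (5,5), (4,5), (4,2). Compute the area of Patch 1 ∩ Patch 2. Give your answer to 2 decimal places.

2.00

The intersection is the polygon with vertices (5,5), (4,5), (3,5), (3,6), (5,6).
By the shoelace formula its area is 2.00.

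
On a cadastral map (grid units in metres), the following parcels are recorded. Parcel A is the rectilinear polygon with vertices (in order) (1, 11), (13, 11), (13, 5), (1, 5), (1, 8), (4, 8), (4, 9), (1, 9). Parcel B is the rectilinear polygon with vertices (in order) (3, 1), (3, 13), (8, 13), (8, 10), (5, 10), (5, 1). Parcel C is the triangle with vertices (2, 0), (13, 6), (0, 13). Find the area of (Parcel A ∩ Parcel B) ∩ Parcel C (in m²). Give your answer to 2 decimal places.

|Parcel A ∩ Parcel B| = 14.
|(Parcel A ∩ Parcel B) ∩ Parcel C| = 10.64.

10.64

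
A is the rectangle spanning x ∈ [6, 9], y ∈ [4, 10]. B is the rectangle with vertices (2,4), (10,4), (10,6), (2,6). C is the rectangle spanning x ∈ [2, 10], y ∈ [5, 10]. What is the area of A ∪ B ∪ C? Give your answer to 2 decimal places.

48.00

By inclusion–exclusion:
Individual areas: |A| = 18, |B| = 16, |C| = 40.
|A∩B|: x∈[6,9], y∈[4,6] → 3·2 = 6.
|A∩C|: x∈[6,9], y∈[5,10] → 3·5 = 15.
|B∩C|: x∈[2,10], y∈[5,6] → 8·1 = 8.
|A∩B∩C| = 3.
|A ∪ B ∪ C| = 74 − 29 + 3 = 48.00.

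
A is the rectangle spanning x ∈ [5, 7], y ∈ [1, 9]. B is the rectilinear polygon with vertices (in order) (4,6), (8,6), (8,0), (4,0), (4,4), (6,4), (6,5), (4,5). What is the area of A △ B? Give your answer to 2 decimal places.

20.00

|A| = 16, |B| = 22, |A∩B| = 9.
|A △ B| = |A| + |B| − 2·|A∩B| = 16 + 22 − 18 = 20.00.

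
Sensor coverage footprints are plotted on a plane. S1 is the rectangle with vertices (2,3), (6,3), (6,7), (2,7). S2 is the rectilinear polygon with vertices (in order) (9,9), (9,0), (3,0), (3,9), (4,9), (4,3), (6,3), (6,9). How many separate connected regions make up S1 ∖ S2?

S1 ∖ S2 splits into 2 disjoint pieces (area 8, area 4).

2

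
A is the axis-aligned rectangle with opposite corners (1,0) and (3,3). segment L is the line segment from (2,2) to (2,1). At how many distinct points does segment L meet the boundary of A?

0

The segment lies entirely inside A and never meets its boundary.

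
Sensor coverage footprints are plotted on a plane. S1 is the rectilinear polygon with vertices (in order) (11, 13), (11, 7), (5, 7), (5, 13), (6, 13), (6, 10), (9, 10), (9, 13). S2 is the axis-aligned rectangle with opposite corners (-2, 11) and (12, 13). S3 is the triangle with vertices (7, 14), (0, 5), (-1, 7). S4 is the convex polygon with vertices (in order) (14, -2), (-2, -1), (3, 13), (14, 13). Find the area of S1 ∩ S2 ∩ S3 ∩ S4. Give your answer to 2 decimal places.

0.61

The intersection is the polygon with vertices (6,12.714), (5,11.429), (5,12.25), (5.857,13), (6,13).
By the shoelace formula its area is 0.61.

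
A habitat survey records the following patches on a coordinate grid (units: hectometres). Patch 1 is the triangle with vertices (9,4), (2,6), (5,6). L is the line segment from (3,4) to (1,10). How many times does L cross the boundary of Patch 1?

The segment meets the boundary at (2.333,6), (2.368,5.895).

2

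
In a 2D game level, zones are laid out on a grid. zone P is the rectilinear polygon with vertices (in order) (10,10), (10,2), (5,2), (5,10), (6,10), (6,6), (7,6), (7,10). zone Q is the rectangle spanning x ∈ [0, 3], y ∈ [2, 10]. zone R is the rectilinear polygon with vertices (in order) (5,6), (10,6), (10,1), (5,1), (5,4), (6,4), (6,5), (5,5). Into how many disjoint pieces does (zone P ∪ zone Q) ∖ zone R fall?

4

(zone P ∪ zone Q) ∖ zone R splits into 4 disjoint pieces (area 12, area 1, area 4, area 24).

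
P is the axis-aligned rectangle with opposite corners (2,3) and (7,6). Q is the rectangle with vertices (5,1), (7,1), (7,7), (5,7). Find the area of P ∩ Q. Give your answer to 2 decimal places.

6.00

|P∩Q|: x∈[5,7], y∈[3,6] → 2·3 = 6.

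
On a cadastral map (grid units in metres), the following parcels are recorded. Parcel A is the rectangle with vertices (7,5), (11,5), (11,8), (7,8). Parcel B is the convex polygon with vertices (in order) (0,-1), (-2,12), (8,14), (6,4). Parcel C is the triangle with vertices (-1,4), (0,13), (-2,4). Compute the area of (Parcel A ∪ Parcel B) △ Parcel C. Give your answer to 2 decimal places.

|Parcel A ∪ Parcel B| = 104.
|(Parcel A ∪ Parcel B) ∩ Parcel C| = 2.5651.
|(Parcel A ∪ Parcel B) △ Parcel C| = 104 + 4.5 − 5.1302 = 103.37.

103.37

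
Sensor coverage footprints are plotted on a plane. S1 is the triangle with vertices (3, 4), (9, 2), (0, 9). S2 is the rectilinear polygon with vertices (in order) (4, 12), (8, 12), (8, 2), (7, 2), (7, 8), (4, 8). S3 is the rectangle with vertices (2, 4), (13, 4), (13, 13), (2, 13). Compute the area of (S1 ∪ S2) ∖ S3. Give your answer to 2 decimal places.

6.54

|S1 ∪ S2| = 33.3333.
|(S1 ∪ S2) ∩ S3| = 26.7937.
|(S1 ∪ S2) ∖ S3| = 33.3333 − 26.7937 = 6.54.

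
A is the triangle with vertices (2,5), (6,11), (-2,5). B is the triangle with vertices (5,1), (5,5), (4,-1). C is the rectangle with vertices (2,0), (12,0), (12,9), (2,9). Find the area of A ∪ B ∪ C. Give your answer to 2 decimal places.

By inclusion–exclusion:
Individual areas: |A| = 12, |B| = 2, |C| = 90.
|A∩B| = 0.
|A∩C| = 4.6667.
|B∩C| = 1.8333.
|A∩B∩C| = 0.
|A ∪ B ∪ C| = 104 − 6.5 + 0 = 97.50.

97.50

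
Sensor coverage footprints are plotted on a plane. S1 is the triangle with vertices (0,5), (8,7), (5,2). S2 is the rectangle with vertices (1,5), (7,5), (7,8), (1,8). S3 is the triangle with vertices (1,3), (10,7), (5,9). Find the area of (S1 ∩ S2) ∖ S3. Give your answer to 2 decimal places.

1.16

|S1 ∩ S2| = 5.9667.
|(S1 ∩ S2) ∩ S3| = 4.8083.
|(S1 ∩ S2) ∖ S3| = 5.9667 − 4.8083 = 1.16.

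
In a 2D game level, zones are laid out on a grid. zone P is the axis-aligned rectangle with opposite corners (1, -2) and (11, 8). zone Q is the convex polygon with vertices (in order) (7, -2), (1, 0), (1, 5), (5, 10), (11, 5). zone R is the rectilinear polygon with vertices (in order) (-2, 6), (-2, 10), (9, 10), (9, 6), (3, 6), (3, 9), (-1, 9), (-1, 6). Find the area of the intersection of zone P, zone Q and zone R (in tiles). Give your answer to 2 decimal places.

10.83

The intersection is the polygon with vertices (9,6.667), (9,6), (3,6), (3,7.5), (3.4,8), (7.4,8).
By the shoelace formula its area is 10.83.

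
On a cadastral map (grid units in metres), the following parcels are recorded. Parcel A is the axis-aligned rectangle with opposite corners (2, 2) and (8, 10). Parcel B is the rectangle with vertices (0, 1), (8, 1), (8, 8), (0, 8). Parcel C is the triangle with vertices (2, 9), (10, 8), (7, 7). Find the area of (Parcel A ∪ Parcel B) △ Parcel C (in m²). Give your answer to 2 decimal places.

|Parcel A ∪ Parcel B| = 68.
|(Parcel A ∪ Parcel B) ∩ Parcel C| = 4.5833.
|(Parcel A ∪ Parcel B) △ Parcel C| = 68 + 5.5 − 9.1667 = 64.33.

64.33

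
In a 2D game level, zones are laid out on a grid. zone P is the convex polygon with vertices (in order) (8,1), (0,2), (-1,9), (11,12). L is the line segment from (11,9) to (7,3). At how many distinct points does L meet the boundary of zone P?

The segment meets the boundary at (9.615,6.923).

1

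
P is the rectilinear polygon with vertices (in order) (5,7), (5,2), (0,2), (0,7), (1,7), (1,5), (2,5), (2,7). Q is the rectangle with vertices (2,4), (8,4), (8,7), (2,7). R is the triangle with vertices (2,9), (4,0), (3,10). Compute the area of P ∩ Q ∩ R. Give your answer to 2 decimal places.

The intersection is the polygon with vertices (3.111,4), (2.444,7), (3.3,7), (3.6,4).
By the shoelace formula its area is 2.02.

2.02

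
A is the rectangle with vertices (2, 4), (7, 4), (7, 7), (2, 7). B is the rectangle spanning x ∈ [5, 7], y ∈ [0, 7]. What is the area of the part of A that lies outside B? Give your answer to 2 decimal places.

9.00

|A∩B|: x∈[5,7], y∈[4,7] → 2·3 = 6.
|A| = 15.
|A ∖ B| = |A| − |A∩B| = 15 − 6 = 9.00.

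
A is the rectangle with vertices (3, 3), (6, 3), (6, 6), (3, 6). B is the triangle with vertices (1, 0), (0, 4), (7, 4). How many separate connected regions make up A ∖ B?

A ∖ B splits into 2 disjoint pieces (area 0.0833, area 6).

2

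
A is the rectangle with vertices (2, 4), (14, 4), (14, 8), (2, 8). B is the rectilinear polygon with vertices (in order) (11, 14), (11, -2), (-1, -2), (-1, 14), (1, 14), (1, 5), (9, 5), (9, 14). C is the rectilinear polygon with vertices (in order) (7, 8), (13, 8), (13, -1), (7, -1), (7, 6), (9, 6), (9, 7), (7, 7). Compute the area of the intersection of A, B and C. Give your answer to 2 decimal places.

10.00

The intersection is the polygon with vertices (11,4), (7,4), (7,5), (9,5), (9,6), (9,7), (9,8), (11,8).
By the shoelace formula its area is 10.00.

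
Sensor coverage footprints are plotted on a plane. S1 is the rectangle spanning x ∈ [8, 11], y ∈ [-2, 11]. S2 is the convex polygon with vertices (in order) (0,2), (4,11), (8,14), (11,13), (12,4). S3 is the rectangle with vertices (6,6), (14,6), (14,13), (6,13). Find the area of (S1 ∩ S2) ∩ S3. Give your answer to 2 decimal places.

15.00

The region (S1 ∩ S2) ∩ S3 is the polygon with vertices (11,11), (11,6), (8,6), (8,11).
By the shoelace formula its area is 15.00.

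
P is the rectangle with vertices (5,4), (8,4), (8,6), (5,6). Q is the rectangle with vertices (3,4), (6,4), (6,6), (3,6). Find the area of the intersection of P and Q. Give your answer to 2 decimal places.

|P∩Q|: x∈[5,6], y∈[4,6] → 1·2 = 2.

2.00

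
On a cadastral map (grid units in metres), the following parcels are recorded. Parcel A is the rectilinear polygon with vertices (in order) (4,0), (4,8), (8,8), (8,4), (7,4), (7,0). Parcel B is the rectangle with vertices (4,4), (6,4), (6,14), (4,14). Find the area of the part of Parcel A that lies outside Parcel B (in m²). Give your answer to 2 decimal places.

|Parcel A| = 28, |Parcel A∩Parcel B| = 8.
|Parcel A ∖ Parcel B| = |Parcel A| − |Parcel A∩Parcel B| = 28 − 8 = 20.00.

20.00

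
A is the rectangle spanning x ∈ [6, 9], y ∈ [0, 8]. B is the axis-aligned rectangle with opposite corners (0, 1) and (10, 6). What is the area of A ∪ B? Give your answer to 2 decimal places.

By inclusion–exclusion:
Individual areas: |A| = 24, |B| = 50.
|A∩B|: x∈[6,9], y∈[1,6] → 3·5 = 15.
|A ∪ B| = 74 − 15 = 59.00.

59.00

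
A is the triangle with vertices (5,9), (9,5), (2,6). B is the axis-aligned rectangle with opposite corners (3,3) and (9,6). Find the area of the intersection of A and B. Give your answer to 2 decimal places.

2.93

The intersection is the polygon with vertices (9,5), (3,5.857), (3,6), (8,6).
By the shoelace formula its area is 2.93.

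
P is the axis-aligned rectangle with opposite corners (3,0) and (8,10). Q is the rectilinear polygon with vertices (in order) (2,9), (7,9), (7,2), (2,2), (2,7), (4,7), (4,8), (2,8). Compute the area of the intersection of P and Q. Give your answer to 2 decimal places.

27.00

The intersection is the polygon with vertices (3,9), (7,9), (7,2), (3,2), (3,7), (4,7), (4,8), (3,8).
By the shoelace formula its area is 27.00.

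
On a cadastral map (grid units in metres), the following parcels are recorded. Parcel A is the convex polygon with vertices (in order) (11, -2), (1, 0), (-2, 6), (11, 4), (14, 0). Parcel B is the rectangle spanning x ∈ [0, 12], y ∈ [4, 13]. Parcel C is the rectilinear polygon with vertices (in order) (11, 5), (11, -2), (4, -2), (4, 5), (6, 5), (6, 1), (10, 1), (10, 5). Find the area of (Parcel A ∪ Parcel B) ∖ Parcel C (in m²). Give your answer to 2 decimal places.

|Parcel A ∪ Parcel B| = 173.6923.
|(Parcel A ∪ Parcel B) ∩ Parcel C| = 28.1.
|(Parcel A ∪ Parcel B) ∖ Parcel C| = 173.6923 − 28.1 = 145.59.

145.59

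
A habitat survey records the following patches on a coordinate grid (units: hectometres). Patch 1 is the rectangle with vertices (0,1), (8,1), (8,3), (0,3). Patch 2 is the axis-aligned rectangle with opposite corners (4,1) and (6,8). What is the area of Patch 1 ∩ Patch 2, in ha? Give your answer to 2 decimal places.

|Patch 1∩Patch 2|: x∈[4,6], y∈[1,3] → 2·2 = 4.

4.00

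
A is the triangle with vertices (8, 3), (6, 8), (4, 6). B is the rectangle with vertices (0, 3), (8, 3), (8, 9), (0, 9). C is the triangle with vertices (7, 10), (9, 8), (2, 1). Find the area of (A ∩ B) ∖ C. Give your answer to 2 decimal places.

3.13

|A ∩ B| = 7.
|(A ∩ B) ∩ C| = 3.8736.
|(A ∩ B) ∖ C| = 7 − 3.8736 = 3.13.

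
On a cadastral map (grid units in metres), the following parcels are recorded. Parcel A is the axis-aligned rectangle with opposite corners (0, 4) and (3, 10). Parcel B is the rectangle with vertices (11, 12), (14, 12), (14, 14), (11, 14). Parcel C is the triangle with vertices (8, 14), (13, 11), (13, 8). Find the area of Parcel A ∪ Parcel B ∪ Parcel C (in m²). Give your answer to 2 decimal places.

By inclusion–exclusion:
Individual areas: |Parcel A| = 18, |Parcel B| = 6, |Parcel C| = 7.5.
|Parcel A∩Parcel B| = 0 (no overlap).
|Parcel A∩Parcel C| = 0.
|Parcel B∩Parcel C| = 0.0333.
|Parcel A∩Parcel B∩Parcel C| = 0.
|Parcel A ∪ Parcel B ∪ Parcel C| = 31.5 − 0.0333 + 0 = 31.47.

31.47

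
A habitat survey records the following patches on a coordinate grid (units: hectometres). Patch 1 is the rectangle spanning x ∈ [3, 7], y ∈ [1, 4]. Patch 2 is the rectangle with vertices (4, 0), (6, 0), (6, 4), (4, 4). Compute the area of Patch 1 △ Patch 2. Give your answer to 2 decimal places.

|Patch 1∩Patch 2|: x∈[4,6], y∈[1,4] → 2·3 = 6.
|Patch 1 △ Patch 2| = |Patch 1| + |Patch 2| − 2·|Patch 1∩Patch 2| = 12 + 8 − 12 = 8.00.

8.00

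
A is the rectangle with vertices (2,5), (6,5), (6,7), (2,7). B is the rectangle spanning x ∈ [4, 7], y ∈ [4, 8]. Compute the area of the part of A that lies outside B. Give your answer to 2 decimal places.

|A∩B|: x∈[4,6], y∈[5,7] → 2·2 = 4.
|A| = 8.
|A ∖ B| = |A| − |A∩B| = 8 − 4 = 4.00.

4.00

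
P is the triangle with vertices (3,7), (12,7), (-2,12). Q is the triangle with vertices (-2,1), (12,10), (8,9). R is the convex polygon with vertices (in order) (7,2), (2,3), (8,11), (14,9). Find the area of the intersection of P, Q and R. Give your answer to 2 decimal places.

2.72

The intersection is the polygon with vertices (7.506,8.605), (9,8.071), (7.333,7), (5.5,7).
By the shoelace formula its area is 2.72.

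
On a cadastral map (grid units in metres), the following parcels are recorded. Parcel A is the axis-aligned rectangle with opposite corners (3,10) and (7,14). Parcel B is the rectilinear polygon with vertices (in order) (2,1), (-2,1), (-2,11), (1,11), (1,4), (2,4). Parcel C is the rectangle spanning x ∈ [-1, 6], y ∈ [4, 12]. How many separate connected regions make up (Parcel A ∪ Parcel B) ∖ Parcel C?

2

(Parcel A ∪ Parcel B) ∖ Parcel C splits into 2 disjoint pieces (area 10, area 19).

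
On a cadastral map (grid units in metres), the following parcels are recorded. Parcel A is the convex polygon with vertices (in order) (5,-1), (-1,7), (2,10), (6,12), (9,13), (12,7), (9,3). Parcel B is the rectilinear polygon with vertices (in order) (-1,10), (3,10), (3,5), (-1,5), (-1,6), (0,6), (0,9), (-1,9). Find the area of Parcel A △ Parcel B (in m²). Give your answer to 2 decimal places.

91.25

|Parcel A| = 100, |Parcel B| = 17, |Parcel A∩Parcel B| = 12.875.
|Parcel A △ Parcel B| = |Parcel A| + |Parcel B| − 2·|Parcel A∩Parcel B| = 100 + 17 − 25.75 = 91.25.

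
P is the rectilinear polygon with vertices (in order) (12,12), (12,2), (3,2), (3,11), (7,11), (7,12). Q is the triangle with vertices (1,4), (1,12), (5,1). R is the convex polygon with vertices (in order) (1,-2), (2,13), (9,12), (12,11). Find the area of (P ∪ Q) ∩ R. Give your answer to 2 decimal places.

57.97

|P ∪ Q| = 98.4848.
|(P ∪ Q) ∩ R| = 57.97.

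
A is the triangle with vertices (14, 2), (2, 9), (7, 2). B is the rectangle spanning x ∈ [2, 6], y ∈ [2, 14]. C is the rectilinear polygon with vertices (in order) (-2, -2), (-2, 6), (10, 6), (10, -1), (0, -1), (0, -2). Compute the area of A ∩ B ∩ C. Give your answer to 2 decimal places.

2.41

The intersection is the polygon with vertices (6,3.4), (4.143,6), (6,6).
By the shoelace formula its area is 2.41.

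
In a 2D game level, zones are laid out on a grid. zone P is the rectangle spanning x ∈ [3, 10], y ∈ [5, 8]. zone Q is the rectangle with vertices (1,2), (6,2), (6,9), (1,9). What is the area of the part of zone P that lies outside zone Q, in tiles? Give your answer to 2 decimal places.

|zone P∩zone Q|: x∈[3,6], y∈[5,8] → 3·3 = 9.
|zone P| = 21.
|zone P ∖ zone Q| = |zone P| − |zone P∩zone Q| = 21 − 9 = 12.00.

12.00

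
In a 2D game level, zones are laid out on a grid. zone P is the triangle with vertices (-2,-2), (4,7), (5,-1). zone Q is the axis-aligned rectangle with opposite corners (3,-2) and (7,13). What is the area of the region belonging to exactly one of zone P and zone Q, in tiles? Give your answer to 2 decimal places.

|zone P| = 28.5, |zone Q| = 60, |zone P∩zone Q| = 11.5357.
|zone P △ zone Q| = |zone P| + |zone Q| − 2·|zone P∩zone Q| = 28.5 + 60 − 23.0714 = 65.43.

65.43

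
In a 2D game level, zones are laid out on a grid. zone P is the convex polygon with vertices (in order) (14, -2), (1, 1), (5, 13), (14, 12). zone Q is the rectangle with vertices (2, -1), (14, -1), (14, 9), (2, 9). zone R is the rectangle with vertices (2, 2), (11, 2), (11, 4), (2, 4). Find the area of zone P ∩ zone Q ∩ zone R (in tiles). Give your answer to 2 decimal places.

The intersection is the polygon with vertices (2,4), (11,4), (11,2), (2,2).
By the shoelace formula its area is 18.00.

18.00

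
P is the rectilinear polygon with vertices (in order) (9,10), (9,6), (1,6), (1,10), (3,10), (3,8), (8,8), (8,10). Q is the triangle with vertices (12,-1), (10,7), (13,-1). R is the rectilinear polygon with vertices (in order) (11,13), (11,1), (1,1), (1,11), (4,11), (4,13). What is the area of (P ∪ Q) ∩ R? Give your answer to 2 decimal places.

|P ∪ Q| = 26.
|(P ∪ Q) ∩ R| = 22.67.

22.67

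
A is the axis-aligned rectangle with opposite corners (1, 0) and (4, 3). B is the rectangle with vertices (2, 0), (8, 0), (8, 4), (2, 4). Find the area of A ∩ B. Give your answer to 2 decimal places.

|A∩B|: x∈[2,4], y∈[0,3] → 2·3 = 6.

6.00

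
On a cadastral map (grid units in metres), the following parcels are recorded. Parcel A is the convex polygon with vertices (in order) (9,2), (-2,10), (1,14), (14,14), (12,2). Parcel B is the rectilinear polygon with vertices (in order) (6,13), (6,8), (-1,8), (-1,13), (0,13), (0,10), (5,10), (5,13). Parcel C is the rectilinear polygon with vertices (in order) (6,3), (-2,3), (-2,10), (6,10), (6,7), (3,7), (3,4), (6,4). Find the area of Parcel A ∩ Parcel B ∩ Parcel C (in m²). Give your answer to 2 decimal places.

12.89

The intersection is the polygon with vertices (-1,10), (0,10), (5,10), (6,10), (6,8), (0.75,8), (-1,9.273).
By the shoelace formula its area is 12.89.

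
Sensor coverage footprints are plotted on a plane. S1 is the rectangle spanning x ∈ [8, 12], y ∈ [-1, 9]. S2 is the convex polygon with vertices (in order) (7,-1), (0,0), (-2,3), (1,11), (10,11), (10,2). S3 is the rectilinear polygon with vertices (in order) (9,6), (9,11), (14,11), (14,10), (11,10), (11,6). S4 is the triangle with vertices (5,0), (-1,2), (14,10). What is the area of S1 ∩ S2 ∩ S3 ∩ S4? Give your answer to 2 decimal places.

The intersection is the polygon with vertices (10,6), (9,6), (9,7.333), (10,7.867).
By the shoelace formula its area is 1.60.

1.60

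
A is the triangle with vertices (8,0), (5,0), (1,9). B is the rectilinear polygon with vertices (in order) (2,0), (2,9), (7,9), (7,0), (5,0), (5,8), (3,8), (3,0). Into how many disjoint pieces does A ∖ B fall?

A ∖ B splits into 3 disjoint pieces (area 0.6429, area 5.7857, area 0.4821).

3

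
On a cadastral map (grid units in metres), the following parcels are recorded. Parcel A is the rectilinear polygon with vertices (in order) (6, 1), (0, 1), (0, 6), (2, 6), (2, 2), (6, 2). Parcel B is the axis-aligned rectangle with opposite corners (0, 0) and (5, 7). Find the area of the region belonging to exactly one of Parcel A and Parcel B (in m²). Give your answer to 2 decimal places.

23.00

|Parcel A| = 14, |Parcel B| = 35, |Parcel A∩Parcel B| = 13.
|Parcel A △ Parcel B| = |Parcel A| + |Parcel B| − 2·|Parcel A∩Parcel B| = 14 + 35 − 26 = 23.00.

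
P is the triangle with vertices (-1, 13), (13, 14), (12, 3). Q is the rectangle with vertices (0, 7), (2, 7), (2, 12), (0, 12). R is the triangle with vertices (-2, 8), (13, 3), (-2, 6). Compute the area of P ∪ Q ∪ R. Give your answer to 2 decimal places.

By inclusion–exclusion:
Individual areas: |P| = 76.5, |Q| = 10, |R| = 15.
|P∩Q| = 1.1115.
|P∩R| = 0.0954.
|Q∩R| = 0.1667.
|P∩Q∩R| = 0.
|P ∪ Q ∪ R| = 101.5 − 1.3736 + 0 = 100.13.

100.13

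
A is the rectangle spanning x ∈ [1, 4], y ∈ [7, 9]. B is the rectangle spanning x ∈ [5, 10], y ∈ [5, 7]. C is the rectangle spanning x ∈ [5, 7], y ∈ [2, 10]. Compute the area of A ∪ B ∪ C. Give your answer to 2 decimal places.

28.00

By inclusion–exclusion:
Individual areas: |A| = 6, |B| = 10, |C| = 16.
|A∩B| = 0 (no overlap).
|A∩C| = 0 (no overlap).
|B∩C|: x∈[5,7], y∈[5,7] → 2·2 = 4.
|A∩B∩C| = 0.
|A ∪ B ∪ C| = 32 − 4 + 0 = 28.00.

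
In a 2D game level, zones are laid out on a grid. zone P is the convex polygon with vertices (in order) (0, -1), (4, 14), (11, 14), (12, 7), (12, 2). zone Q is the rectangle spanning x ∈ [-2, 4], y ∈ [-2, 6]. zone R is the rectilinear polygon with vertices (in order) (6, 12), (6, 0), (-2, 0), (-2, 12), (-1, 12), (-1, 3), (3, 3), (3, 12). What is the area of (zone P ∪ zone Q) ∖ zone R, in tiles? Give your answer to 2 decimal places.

103.94

|zone P ∪ zone Q| = 157.0333.
|(zone P ∪ zone Q) ∩ zone R| = 53.0917.
|(zone P ∪ zone Q) ∖ zone R| = 157.0333 − 53.0917 = 103.94.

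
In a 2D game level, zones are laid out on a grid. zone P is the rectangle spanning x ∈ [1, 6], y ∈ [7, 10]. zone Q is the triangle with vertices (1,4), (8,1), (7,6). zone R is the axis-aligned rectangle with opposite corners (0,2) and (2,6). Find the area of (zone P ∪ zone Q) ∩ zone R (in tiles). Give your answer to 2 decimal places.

0.38

The region (zone P ∪ zone Q) ∩ zone R is the polygon with vertices (1,4), (2,4.333), (2,3.571).
By the shoelace formula its area is 0.38.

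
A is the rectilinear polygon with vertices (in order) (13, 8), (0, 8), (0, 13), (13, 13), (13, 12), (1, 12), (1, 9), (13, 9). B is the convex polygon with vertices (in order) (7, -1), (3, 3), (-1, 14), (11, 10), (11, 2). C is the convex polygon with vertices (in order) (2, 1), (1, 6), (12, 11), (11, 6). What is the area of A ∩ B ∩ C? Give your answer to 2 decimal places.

The intersection is the polygon with vertices (11,9), (11,8), (5.4,8), (7.6,9).
By the shoelace formula its area is 4.50.

4.50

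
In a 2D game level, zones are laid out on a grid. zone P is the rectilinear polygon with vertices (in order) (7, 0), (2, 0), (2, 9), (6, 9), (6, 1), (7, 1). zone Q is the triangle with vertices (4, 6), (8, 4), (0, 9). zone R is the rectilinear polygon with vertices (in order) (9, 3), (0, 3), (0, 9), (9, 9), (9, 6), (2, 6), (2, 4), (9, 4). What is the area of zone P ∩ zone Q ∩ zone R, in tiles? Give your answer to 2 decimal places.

0.95

The intersection is the polygon with vertices (4.8,6), (4,6), (2,7.5), (2,7.75).
By the shoelace formula its area is 0.95.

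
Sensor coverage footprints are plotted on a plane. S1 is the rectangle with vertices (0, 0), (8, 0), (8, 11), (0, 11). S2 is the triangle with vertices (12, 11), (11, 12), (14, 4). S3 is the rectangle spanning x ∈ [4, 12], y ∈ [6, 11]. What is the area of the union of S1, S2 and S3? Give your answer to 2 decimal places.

By inclusion–exclusion:
Individual areas: |S1| = 88, |S2| = 2.5, |S3| = 40.
|S1∩S2| = 0.
|S1∩S3|: x∈[4,8], y∈[6,11] → 4·5 = 20.
|S2∩S3| = 0.5208.
|S1∩S2∩S3| = 0.
|S1 ∪ S2 ∪ S3| = 130.5 − 20.5208 + 0 = 109.98.

109.98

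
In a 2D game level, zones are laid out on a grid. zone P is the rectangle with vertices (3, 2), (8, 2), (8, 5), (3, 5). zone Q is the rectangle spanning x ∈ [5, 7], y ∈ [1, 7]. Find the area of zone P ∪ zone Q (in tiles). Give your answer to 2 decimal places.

By inclusion–exclusion:
Individual areas: |zone P| = 15, |zone Q| = 12.
|zone P∩zone Q|: x∈[5,7], y∈[2,5] → 2·3 = 6.
|zone P ∪ zone Q| = 27 − 6 = 21.00.

21.00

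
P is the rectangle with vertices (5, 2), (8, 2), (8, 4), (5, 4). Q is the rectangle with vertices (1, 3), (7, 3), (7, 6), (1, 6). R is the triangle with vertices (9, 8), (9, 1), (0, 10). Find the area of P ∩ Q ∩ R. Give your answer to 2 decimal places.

The intersection is the polygon with vertices (7,4), (7,3), (6,4).
By the shoelace formula its area is 0.50.

0.50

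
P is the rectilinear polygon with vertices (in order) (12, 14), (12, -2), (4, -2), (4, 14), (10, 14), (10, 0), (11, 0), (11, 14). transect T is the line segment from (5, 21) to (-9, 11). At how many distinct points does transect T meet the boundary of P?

The segment lies entirely outside P and never meets its boundary.

0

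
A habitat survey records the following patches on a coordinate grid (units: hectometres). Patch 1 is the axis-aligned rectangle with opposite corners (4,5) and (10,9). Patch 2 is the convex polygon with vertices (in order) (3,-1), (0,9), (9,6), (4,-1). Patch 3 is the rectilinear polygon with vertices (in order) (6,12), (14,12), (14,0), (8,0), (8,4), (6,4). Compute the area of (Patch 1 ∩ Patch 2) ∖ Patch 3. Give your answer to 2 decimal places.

4.67

|Patch 1 ∩ Patch 2| = 8.8095.
|(Patch 1 ∩ Patch 2) ∩ Patch 3| = 4.1429.
|(Patch 1 ∩ Patch 2) ∖ Patch 3| = 8.8095 − 4.1429 = 4.67.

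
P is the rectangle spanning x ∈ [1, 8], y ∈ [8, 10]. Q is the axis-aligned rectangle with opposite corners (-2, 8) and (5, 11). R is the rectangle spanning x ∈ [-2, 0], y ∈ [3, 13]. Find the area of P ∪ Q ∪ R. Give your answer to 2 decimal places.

41.00

By inclusion–exclusion:
Individual areas: |P| = 14, |Q| = 21, |R| = 20.
|P∩Q|: x∈[1,5], y∈[8,10] → 4·2 = 8.
|P∩R| = 0 (no overlap).
|Q∩R|: x∈[-2,0], y∈[8,11] → 2·3 = 6.
|P∩Q∩R| = 0.
|P ∪ Q ∪ R| = 55 − 14 + 0 = 41.00.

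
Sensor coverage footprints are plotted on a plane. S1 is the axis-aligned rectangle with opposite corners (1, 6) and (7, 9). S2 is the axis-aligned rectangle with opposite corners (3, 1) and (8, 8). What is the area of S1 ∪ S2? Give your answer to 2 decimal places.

45.00

By inclusion–exclusion:
Individual areas: |S1| = 18, |S2| = 35.
|S1∩S2|: x∈[3,7], y∈[6,8] → 4·2 = 8.
|S1 ∪ S2| = 53 − 8 = 45.00.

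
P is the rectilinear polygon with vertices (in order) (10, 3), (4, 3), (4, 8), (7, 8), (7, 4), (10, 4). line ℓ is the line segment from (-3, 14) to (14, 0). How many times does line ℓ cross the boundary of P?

The segment meets the boundary at (10,3.294), (9.143,4), (7,5.765), (4.286,8).

4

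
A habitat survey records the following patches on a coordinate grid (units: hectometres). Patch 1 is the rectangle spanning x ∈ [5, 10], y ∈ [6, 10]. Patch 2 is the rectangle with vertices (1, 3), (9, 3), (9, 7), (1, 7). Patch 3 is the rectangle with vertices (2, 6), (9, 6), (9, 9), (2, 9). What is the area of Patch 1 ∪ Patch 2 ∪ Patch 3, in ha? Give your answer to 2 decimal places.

By inclusion–exclusion:
Individual areas: |Patch 1| = 20, |Patch 2| = 32, |Patch 3| = 21.
|Patch 1∩Patch 2|: x∈[5,9], y∈[6,7] → 4·1 = 4.
|Patch 1∩Patch 3|: x∈[5,9], y∈[6,9] → 4·3 = 12.
|Patch 2∩Patch 3|: x∈[2,9], y∈[6,7] → 7·1 = 7.
|Patch 1∩Patch 2∩Patch 3| = 4.
|Patch 1 ∪ Patch 2 ∪ Patch 3| = 73 − 23 + 4 = 54.00.

54.00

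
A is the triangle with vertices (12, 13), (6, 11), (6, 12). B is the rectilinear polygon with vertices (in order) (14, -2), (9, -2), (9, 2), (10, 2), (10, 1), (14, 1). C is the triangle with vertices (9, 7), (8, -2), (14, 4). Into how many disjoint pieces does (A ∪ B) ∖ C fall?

(A ∪ B) ∖ C splits into 2 disjoint pieces (area 3, area 13).

2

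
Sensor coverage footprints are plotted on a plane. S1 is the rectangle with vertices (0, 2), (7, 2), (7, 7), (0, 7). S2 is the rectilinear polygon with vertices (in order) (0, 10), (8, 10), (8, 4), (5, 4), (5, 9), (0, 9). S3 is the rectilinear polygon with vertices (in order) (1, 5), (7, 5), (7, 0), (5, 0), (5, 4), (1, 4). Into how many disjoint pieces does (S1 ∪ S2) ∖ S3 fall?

(S1 ∪ S2) ∖ S3 is a single connected region.

1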